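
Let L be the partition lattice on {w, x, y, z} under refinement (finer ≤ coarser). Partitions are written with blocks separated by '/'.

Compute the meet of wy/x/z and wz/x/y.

w/x/y/z

The meet (common refinement) of wy/x/z and wz/x/y intersects blocks pairwise, giving w/x/y/z.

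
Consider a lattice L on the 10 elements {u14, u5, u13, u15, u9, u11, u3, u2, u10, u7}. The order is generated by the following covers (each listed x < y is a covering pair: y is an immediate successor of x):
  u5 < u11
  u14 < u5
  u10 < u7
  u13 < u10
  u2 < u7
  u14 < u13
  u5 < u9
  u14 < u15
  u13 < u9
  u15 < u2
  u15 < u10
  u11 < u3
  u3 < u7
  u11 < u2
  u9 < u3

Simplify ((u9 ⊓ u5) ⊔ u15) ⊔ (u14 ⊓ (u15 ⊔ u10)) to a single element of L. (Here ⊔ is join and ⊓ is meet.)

u9 ∧ u5 = u5
u5 ∨ u15 = u2
u15 ∨ u10 = u10
u14 ∧ u10 = u14
u2 ∨ u14 = u2

u2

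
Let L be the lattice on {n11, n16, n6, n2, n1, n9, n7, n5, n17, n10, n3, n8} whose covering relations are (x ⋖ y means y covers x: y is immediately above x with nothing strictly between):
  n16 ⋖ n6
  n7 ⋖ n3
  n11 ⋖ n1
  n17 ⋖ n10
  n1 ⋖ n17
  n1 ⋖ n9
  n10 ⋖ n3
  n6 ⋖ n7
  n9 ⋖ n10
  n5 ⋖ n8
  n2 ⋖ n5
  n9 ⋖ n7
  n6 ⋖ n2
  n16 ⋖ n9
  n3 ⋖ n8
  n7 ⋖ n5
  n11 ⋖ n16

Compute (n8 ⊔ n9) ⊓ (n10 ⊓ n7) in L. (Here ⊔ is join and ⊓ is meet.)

n9

n8 ∨ n9 = n8
n10 ∧ n7 = n9
n8 ∧ n9 = n9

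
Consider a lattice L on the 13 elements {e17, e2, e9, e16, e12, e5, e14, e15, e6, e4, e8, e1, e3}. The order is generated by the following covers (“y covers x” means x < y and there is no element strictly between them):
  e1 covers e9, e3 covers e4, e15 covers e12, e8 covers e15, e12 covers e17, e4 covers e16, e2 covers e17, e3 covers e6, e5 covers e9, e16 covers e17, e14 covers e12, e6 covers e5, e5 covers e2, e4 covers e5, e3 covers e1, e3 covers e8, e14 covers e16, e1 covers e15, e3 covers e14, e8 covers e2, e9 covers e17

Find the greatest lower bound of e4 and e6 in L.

Common lower bounds of {e4, e6}: e17, e2, e5, e9.
The greatest among these is e5.

e5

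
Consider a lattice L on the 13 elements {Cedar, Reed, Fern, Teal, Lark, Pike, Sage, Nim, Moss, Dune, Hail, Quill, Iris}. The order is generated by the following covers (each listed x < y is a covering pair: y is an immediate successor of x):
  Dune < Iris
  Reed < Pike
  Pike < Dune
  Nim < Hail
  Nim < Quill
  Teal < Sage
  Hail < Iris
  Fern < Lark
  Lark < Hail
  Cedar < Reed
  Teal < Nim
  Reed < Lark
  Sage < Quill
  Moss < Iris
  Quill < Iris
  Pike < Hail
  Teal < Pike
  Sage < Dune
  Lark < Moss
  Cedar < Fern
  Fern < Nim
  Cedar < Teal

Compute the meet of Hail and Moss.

Lark

Common lower bounds of {Hail, Moss}: Cedar, Fern, Lark, Reed.
The greatest among these is Lark.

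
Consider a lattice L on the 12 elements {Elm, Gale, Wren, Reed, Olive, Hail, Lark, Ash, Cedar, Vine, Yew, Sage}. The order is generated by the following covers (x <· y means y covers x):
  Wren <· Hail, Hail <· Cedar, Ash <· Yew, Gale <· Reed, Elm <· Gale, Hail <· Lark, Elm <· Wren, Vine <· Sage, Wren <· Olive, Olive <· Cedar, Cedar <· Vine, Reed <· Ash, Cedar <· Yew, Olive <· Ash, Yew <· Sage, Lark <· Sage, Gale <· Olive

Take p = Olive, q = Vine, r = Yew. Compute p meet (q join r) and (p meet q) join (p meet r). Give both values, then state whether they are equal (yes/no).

q join r = Sage, so p meet (q join r) = Olive meet Sage = Olive.
p meet q = Olive and p meet r = Olive, so (p meet q) join (p meet r) = Olive join Olive = Olive.
Equal: yes.

Olive; Olive; yes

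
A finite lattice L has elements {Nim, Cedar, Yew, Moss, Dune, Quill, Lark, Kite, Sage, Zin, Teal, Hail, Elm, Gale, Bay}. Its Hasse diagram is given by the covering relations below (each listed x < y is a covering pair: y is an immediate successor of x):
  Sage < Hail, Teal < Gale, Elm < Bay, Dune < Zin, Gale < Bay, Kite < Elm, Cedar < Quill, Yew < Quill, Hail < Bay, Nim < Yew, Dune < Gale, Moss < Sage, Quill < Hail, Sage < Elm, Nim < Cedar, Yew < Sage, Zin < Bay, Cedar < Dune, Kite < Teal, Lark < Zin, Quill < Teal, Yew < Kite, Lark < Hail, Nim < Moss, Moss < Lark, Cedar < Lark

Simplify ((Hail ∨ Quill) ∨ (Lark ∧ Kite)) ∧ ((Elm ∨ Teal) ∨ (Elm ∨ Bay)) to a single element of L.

Hail ∨ Quill = Hail
Lark ∧ Kite = Nim
Hail ∨ Nim = Hail
Elm ∨ Teal = Bay
Elm ∨ Bay = Bay
Bay ∨ Bay = Bay
Hail ∧ Bay = Hail

Hail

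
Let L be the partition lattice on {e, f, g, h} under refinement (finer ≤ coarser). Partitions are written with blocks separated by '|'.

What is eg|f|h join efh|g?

efgh

Common upper bounds of {eg|f|h, efh|g}: efgh.
The least among these is efgh.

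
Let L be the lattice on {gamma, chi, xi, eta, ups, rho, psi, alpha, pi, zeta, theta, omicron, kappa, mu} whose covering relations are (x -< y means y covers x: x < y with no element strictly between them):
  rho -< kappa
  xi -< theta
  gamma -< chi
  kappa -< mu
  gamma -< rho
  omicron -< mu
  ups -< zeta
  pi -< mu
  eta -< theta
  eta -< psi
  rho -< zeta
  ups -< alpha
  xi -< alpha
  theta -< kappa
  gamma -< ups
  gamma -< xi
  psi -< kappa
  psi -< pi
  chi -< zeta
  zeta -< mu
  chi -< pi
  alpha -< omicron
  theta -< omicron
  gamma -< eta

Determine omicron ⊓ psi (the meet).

eta

Common lower bounds of {omicron, psi}: eta, gamma.
The greatest among these is eta.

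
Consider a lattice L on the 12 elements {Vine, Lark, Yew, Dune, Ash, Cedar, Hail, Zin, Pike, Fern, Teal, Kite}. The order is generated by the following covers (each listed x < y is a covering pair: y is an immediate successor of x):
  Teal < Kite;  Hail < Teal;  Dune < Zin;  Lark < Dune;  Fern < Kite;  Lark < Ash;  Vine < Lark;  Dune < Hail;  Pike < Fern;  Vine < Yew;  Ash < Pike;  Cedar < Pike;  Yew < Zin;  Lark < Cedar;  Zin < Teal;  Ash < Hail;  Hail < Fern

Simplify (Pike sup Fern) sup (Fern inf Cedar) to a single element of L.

Pike ∨ Fern = Fern
Fern ∧ Cedar = Cedar
Fern ∨ Cedar = Fern

Fern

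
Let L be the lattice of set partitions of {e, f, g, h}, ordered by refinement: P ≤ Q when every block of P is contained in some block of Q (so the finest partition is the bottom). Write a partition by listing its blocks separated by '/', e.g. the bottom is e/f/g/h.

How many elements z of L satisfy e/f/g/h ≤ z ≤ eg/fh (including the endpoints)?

4

The interval [e/f/g/h, eg/fh] = {e/f/g/h, e/fh/g, eg/f/h, eg/fh}, which has 4 elements.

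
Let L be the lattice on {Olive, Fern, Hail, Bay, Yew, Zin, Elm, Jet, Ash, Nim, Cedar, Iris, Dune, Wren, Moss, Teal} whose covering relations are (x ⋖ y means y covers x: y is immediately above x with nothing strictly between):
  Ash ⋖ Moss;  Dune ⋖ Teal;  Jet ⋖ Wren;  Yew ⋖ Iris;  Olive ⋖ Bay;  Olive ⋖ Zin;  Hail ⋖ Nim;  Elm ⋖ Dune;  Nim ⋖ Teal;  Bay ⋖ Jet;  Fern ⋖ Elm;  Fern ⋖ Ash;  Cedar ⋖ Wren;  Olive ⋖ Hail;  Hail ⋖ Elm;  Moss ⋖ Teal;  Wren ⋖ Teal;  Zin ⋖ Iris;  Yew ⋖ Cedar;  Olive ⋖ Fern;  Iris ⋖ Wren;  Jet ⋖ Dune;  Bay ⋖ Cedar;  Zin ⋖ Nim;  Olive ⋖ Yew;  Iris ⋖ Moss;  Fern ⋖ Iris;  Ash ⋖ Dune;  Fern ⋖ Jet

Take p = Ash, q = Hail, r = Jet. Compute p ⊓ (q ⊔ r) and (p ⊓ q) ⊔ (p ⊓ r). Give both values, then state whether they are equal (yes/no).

q ⊔ r = Dune, so p ⊓ (q ⊔ r) = Ash ⊓ Dune = Ash.
p ⊓ q = Olive and p ⊓ r = Fern, so (p ⊓ q) ⊔ (p ⊓ r) = Olive ⊔ Fern = Fern.
Equal: no.

Ash; Fern; no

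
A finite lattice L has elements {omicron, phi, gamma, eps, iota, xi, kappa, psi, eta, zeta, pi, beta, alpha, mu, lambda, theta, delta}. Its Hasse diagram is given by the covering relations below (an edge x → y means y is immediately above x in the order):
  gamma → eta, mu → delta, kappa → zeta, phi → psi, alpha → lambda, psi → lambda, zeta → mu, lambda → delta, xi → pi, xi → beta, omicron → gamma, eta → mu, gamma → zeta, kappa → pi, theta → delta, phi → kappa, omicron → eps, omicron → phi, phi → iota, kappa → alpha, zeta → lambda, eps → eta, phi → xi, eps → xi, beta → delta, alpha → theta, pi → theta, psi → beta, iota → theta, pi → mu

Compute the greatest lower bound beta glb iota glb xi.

phi

Common lower bounds of {beta, iota, xi}: omicron, phi.
The greatest among these is phi.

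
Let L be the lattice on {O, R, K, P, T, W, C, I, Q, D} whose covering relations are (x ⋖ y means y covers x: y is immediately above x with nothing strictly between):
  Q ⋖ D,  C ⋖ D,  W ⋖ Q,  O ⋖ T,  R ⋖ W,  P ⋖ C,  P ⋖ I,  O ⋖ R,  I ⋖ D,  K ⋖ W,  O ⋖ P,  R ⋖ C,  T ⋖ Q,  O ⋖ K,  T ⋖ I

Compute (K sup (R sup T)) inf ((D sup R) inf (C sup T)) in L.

Q

R ∨ T = Q
K ∨ Q = Q
D ∨ R = D
C ∨ T = D
D ∧ D = D
Q ∧ D = Q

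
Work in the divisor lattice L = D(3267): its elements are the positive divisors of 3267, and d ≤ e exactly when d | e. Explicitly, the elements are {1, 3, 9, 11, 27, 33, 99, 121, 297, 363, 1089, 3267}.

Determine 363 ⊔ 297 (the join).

3267

Common upper bounds of {363, 297}: 3267.
The least among these is 3267.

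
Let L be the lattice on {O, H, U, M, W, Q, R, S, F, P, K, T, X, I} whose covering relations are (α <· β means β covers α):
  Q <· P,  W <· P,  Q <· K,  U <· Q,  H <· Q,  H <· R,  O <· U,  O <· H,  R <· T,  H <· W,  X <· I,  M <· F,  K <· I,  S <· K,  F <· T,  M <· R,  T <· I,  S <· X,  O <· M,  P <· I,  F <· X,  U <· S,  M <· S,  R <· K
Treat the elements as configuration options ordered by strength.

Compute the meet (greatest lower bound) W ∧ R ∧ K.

H

Common lower bounds of {W, R, K}: H, O.
The greatest among these is H.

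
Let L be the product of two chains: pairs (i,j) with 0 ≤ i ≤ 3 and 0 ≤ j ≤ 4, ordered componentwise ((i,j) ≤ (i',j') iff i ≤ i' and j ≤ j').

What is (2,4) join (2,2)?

In a product of chains, the join is componentwise max, giving (2,4).

(2,4)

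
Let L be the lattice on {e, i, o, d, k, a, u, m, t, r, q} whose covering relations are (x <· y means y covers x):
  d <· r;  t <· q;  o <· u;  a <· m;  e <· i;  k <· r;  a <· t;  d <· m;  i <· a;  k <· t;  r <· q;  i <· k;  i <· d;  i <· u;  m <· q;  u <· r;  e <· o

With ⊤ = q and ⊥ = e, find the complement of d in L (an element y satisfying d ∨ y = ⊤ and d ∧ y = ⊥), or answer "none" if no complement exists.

For every candidate y, either d ∨ y ≠ q or d ∧ y ≠ e; no complement exists.

none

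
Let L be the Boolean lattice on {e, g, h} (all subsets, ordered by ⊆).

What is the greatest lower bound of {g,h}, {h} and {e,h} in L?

Common lower bounds of {{g,h}, {h}, {e,h}}: {h}, ∅.
The greatest among these is {h}.

{h}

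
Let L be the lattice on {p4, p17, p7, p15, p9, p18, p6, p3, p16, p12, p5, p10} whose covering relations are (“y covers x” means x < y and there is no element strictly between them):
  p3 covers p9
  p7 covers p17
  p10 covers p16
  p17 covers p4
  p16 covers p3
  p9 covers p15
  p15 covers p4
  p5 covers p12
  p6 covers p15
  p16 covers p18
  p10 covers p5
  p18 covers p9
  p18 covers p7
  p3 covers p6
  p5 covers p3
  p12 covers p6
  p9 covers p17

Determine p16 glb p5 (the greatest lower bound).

p3

Common lower bounds of {p16, p5}: p15, p17, p3, p4, p6, p9.
The greatest among these is p3.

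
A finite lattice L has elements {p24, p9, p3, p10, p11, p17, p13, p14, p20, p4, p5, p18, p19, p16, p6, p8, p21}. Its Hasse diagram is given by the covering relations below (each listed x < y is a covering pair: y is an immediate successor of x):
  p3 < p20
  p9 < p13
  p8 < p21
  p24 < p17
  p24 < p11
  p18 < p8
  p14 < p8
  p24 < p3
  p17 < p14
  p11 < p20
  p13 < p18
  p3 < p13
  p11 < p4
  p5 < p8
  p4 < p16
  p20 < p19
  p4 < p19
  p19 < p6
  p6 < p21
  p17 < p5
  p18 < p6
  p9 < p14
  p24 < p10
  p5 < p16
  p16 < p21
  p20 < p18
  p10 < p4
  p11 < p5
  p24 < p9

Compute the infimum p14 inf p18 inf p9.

p9

Common lower bounds of {p14, p18, p9}: p24, p9.
The greatest among these is p9.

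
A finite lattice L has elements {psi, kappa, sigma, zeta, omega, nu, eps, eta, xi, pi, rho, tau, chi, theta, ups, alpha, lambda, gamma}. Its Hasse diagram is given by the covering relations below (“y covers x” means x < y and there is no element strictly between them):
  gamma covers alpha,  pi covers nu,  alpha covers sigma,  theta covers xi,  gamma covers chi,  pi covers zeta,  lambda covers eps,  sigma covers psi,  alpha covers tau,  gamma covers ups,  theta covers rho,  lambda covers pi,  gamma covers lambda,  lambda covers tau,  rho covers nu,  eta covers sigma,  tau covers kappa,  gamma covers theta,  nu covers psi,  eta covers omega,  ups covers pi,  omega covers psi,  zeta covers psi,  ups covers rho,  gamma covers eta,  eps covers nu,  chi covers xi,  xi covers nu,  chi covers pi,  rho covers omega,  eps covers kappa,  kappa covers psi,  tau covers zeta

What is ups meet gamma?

Common lower bounds of {ups, gamma}: nu, omega, pi, psi, rho, ups, zeta.
The greatest among these is ups.

ups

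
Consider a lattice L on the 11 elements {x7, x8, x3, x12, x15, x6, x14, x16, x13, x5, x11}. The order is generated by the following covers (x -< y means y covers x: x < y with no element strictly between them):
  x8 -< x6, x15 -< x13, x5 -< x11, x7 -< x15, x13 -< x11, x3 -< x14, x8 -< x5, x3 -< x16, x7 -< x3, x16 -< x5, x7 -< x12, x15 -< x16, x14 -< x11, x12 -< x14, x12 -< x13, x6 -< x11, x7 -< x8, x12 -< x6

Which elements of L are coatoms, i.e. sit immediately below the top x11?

x13, x14, x5, x6

The coatoms are exactly the elements covered by x11: x13, x14, x5, x6.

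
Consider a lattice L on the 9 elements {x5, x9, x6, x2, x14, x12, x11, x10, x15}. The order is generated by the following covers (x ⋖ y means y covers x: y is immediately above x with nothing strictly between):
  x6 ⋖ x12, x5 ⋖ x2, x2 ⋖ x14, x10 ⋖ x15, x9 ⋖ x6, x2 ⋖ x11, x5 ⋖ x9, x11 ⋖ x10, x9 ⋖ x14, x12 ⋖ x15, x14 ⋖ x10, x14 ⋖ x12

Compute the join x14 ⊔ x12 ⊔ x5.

x12

Common upper bounds of {x14, x12, x5}: x12, x15.
The least among these is x12.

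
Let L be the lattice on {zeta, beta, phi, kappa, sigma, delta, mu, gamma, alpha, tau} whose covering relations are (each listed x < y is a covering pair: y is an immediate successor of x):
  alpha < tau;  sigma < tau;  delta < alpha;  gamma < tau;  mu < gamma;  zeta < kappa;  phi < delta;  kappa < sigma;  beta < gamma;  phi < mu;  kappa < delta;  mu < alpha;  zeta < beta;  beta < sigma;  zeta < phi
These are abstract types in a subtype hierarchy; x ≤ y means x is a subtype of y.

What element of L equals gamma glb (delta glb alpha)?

delta ∧ alpha = delta
gamma ∧ delta = phi

phi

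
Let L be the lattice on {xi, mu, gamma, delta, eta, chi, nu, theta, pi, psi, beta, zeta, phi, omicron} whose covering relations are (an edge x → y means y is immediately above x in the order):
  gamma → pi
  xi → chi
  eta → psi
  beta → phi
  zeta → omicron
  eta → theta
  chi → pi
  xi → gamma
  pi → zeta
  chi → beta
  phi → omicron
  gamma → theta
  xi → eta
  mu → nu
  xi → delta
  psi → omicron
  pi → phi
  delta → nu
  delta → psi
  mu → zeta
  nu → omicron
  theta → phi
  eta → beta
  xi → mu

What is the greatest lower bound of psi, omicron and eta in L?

Common lower bounds of {psi, omicron, eta}: eta, xi.
The greatest among these is eta.

eta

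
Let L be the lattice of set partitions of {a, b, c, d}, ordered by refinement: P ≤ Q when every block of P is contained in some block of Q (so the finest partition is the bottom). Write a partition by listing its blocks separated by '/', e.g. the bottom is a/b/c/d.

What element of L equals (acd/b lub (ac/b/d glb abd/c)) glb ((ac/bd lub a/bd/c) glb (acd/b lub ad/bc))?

ac/b/d

ac/b/d ∧ abd/c = a/b/c/d
acd/b ∨ a/b/c/d = acd/b
ac/bd ∨ a/bd/c = ac/bd
acd/b ∨ ad/bc = abcd
ac/bd ∧ abcd = ac/bd
acd/b ∧ ac/bd = ac/b/d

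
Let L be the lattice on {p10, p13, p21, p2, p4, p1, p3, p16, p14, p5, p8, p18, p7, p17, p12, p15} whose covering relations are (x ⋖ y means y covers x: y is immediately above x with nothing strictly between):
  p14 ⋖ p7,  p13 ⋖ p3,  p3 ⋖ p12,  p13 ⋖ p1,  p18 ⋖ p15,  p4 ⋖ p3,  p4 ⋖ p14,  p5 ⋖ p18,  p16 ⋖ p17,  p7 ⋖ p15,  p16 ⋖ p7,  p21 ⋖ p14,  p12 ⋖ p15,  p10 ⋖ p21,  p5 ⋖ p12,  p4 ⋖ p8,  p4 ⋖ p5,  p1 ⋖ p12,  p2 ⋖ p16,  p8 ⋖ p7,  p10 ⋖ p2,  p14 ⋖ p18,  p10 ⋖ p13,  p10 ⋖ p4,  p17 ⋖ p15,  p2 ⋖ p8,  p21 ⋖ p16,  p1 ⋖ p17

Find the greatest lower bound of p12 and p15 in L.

p12

Common lower bounds of {p12, p15}: p1, p10, p12, p13, p3, p4, p5.
The greatest among these is p12.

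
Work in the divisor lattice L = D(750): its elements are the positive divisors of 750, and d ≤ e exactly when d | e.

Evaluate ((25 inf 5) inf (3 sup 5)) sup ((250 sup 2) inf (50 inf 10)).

25 ∧ 5 = 5
3 ∨ 5 = 15
5 ∧ 15 = 5
250 ∨ 2 = 250
50 ∧ 10 = 10
250 ∧ 10 = 10
5 ∨ 10 = 10

10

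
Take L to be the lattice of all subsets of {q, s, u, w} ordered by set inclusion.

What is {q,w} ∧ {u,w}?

{w}

Under ⊆, meet is intersection: {q,w} ∩ {u,w} = {w}.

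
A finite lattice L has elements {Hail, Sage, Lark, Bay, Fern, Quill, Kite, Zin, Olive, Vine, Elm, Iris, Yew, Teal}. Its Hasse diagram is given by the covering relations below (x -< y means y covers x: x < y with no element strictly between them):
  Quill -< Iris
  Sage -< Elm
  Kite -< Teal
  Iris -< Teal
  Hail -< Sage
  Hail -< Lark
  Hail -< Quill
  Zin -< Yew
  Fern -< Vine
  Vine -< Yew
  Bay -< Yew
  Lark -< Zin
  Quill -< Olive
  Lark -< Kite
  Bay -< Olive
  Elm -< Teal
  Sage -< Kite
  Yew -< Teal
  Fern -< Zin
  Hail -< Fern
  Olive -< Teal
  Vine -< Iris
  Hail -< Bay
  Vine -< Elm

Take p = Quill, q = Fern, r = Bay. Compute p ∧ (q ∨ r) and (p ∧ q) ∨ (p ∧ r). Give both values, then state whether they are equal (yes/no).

q ∨ r = Yew, so p ∧ (q ∨ r) = Quill ∧ Yew = Hail.
p ∧ q = Hail and p ∧ r = Hail, so (p ∧ q) ∨ (p ∧ r) = Hail ∨ Hail = Hail.
Equal: yes.

Hail; Hail; yes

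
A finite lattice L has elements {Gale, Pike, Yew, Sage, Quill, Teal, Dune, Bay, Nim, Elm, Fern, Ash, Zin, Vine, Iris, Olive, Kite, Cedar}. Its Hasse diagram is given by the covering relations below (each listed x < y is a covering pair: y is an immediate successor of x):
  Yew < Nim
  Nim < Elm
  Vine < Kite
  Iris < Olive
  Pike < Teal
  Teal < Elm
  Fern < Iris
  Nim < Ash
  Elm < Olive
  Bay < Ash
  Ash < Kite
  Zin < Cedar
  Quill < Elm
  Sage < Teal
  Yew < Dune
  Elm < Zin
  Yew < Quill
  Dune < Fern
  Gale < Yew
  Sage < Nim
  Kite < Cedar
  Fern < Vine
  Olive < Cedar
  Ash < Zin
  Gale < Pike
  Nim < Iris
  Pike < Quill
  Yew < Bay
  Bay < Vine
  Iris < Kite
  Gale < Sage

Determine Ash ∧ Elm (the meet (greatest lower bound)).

Nim

Common lower bounds of {Ash, Elm}: Gale, Nim, Sage, Yew.
The greatest among these is Nim.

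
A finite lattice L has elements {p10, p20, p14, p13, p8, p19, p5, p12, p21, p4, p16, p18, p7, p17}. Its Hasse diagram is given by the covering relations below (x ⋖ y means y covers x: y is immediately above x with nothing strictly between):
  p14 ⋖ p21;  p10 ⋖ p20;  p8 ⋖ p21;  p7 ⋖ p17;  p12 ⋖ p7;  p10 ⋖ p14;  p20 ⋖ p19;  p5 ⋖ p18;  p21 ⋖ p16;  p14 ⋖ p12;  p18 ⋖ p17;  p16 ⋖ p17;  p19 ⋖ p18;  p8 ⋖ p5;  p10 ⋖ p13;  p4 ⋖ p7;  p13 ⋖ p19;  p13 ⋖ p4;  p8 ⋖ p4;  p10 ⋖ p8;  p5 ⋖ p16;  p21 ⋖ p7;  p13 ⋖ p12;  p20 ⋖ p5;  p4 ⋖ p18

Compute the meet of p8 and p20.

Common lower bounds of {p8, p20}: p10.
The greatest among these is p10.

p10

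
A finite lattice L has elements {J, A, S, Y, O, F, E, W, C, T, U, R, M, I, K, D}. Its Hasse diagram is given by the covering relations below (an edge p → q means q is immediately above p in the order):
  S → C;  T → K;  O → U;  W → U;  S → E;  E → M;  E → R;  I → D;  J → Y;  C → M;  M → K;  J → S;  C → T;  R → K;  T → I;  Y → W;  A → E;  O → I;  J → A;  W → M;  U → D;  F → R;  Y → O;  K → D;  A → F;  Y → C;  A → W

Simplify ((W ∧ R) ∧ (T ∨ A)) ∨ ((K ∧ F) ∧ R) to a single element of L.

F

W ∧ R = A
T ∨ A = K
A ∧ K = A
K ∧ F = F
F ∧ R = F
A ∨ F = F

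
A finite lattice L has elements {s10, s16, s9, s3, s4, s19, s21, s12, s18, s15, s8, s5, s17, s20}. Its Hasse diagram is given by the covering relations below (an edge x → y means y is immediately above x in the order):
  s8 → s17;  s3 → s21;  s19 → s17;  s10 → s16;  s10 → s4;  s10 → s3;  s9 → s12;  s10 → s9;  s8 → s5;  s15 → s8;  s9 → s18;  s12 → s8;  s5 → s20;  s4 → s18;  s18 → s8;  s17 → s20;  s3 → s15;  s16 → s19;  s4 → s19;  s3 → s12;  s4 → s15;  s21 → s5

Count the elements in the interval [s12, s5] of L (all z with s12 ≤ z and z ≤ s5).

The interval [s12, s5] = {s12, s5, s8}, which has 3 elements.

3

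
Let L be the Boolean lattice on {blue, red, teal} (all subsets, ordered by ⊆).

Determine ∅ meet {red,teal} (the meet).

∅

Under ⊆, meet is intersection: ∅ ∩ {red,teal} = ∅.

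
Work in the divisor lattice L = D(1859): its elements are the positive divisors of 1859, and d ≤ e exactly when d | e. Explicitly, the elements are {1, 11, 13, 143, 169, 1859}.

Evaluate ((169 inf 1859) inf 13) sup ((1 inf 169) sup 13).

169 ∧ 1859 = 169
169 ∧ 13 = 13
1 ∧ 169 = 1
1 ∨ 13 = 13
13 ∨ 13 = 13

13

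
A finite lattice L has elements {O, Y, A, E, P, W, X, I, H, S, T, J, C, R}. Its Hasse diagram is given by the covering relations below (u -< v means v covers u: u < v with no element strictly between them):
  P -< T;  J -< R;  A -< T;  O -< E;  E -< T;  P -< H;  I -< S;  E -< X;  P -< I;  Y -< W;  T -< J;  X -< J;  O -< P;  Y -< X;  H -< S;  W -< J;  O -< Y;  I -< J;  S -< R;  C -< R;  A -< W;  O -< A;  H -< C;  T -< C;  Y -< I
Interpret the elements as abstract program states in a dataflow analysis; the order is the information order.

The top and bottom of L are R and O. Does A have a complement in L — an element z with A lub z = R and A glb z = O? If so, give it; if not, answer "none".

S

Need z with A ∨ z = R and A ∧ z = O.
Checking each element gives: S.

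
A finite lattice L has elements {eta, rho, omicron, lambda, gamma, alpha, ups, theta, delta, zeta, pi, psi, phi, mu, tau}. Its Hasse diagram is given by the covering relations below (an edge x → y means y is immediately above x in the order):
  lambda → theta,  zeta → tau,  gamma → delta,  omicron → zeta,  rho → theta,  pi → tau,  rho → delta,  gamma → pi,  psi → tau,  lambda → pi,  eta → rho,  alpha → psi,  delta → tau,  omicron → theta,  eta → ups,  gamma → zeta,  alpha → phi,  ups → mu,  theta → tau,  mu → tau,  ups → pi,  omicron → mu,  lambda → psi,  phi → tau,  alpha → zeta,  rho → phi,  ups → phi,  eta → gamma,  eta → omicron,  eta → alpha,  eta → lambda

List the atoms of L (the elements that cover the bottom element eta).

The atoms are exactly the elements that cover eta: alpha, gamma, lambda, omicron, rho, ups.

alpha, gamma, lambda, omicron, rho, ups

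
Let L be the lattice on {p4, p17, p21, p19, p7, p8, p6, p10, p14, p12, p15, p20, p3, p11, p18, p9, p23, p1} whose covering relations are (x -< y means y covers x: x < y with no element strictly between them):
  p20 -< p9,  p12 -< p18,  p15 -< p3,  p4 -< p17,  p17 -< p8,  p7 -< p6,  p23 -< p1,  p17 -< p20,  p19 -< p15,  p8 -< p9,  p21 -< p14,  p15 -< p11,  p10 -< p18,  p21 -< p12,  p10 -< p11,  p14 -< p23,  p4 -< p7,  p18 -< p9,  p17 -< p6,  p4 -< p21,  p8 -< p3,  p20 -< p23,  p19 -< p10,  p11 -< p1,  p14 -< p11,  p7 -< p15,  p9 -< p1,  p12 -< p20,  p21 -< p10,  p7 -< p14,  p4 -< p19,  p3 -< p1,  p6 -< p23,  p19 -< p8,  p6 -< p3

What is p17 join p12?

p20

Common upper bounds of {p17, p12}: p1, p20, p23, p9.
The least among these is p20.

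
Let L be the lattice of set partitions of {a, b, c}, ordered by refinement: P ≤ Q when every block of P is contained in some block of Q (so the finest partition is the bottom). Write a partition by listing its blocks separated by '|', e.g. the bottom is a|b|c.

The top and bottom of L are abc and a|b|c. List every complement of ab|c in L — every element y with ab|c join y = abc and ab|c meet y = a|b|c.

ac|b, a|bc

Need y with ab|c ∨ y = abc and ab|c ∧ y = a|b|c.
Checking each element gives: ac|b, a|bc.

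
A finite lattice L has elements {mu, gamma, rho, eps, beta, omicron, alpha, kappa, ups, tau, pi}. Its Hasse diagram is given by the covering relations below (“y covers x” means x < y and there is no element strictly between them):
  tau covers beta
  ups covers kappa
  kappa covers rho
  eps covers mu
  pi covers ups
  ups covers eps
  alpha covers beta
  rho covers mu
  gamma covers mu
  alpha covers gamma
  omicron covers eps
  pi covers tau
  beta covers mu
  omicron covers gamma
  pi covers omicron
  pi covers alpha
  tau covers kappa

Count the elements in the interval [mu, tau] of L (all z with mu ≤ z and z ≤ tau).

5

The interval [mu, tau] = {beta, kappa, mu, rho, tau}, which has 5 elements.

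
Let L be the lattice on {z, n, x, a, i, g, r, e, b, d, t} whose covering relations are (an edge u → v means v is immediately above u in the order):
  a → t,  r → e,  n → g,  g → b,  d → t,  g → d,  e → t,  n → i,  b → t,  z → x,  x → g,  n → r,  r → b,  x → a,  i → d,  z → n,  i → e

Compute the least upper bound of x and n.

g

Common upper bounds of {x, n}: b, d, g, t.
The least among these is g.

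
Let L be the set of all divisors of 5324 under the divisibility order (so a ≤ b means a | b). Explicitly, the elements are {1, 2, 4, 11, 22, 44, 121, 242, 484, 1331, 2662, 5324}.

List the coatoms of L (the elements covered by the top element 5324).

The coatoms are exactly the elements covered by 5324: 2662, 484.

2662, 484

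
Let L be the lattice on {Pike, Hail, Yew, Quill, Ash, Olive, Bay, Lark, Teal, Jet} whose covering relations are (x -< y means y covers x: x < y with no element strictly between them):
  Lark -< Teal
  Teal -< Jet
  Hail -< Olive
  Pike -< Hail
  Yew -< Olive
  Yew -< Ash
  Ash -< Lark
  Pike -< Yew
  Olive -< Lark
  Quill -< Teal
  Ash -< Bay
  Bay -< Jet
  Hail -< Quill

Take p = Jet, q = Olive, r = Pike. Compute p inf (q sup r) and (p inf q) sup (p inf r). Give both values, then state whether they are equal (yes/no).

Olive; Olive; yes

q sup r = Olive, so p inf (q sup r) = Jet inf Olive = Olive.
p inf q = Olive and p inf r = Pike, so (p inf q) sup (p inf r) = Olive sup Pike = Olive.
Equal: yes.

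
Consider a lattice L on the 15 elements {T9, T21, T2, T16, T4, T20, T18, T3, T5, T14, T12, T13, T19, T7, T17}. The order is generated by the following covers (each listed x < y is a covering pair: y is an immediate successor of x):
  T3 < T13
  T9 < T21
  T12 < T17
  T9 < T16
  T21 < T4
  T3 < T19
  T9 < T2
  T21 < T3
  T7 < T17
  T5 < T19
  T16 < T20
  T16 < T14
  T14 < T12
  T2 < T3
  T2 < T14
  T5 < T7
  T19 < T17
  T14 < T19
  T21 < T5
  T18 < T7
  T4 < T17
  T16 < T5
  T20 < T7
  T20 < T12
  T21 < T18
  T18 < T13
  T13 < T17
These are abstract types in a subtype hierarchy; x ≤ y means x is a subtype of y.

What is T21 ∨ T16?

Common upper bounds of {T21, T16}: T17, T19, T5, T7.
The least among these is T5.

T5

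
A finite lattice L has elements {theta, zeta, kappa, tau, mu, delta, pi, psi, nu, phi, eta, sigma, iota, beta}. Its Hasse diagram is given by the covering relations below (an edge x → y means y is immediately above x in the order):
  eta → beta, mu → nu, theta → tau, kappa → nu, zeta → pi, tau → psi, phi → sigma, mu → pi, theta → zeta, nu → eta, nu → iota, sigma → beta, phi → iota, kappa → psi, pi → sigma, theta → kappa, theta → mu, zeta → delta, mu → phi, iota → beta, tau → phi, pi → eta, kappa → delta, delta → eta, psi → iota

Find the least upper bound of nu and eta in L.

eta

Common upper bounds of {nu, eta}: beta, eta.
The least among these is eta.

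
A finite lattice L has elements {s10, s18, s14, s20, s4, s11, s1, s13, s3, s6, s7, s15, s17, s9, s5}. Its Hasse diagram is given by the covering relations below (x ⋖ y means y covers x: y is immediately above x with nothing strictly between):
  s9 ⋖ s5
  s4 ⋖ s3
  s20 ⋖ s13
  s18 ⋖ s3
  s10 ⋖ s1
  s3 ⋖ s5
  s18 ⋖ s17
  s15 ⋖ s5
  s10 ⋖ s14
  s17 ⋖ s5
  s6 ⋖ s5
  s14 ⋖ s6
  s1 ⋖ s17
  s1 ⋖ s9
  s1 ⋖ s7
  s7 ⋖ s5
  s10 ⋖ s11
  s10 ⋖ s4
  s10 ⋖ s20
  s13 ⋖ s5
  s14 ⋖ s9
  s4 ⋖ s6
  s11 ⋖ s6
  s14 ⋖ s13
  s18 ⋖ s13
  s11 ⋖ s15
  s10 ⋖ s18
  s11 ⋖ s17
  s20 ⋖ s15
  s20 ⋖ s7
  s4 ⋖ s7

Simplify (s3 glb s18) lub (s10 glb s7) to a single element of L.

s3 ∧ s18 = s18
s10 ∧ s7 = s10
s18 ∨ s10 = s18

s18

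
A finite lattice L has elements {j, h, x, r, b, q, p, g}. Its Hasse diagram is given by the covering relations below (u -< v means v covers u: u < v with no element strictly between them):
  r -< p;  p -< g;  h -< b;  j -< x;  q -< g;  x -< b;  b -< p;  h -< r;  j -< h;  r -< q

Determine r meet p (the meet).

Common lower bounds of {r, p}: h, j, r.
The greatest among these is r.

r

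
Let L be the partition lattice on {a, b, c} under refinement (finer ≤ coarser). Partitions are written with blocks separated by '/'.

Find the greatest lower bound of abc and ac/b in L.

ac/b

The meet (common refinement) of abc and ac/b intersects blocks pairwise, giving ac/b.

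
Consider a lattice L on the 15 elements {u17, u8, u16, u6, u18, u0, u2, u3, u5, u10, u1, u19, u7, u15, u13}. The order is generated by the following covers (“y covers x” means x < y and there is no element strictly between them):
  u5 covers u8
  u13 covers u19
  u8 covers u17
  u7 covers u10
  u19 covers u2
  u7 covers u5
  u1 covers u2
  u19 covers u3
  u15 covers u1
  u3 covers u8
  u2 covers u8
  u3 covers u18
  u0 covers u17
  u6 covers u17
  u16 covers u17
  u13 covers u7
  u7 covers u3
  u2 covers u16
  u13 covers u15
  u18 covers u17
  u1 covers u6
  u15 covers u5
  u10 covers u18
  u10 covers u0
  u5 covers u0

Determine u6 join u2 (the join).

u1

Common upper bounds of {u6, u2}: u1, u13, u15.
The least among these is u1.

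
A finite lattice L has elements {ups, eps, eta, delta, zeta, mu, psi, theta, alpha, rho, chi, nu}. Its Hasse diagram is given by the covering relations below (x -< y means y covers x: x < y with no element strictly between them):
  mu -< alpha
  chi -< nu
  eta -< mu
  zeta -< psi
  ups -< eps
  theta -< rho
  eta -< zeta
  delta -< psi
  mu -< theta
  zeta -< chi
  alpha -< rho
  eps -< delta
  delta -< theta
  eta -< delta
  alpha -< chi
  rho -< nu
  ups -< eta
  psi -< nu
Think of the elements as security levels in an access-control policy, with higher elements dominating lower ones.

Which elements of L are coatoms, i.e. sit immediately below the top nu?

The coatoms are exactly the elements covered by nu: chi, psi, rho.

chi, psi, rho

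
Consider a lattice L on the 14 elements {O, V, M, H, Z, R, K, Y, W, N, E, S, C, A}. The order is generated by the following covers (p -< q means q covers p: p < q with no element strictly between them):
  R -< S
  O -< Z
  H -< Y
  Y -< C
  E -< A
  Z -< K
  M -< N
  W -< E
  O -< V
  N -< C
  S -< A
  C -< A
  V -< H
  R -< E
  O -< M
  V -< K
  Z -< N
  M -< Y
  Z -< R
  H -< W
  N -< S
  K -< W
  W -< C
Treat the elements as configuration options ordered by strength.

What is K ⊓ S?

Common lower bounds of {K, S}: O, Z.
The greatest among these is Z.

Z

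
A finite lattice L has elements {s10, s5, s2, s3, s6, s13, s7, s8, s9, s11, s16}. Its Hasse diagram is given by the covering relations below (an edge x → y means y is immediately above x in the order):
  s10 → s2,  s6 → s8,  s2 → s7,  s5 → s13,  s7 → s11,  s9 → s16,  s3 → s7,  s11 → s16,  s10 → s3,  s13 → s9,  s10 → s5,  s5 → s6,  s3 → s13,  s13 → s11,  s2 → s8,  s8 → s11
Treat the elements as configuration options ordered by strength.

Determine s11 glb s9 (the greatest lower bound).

s13

Common lower bounds of {s11, s9}: s10, s13, s3, s5.
The greatest among these is s13.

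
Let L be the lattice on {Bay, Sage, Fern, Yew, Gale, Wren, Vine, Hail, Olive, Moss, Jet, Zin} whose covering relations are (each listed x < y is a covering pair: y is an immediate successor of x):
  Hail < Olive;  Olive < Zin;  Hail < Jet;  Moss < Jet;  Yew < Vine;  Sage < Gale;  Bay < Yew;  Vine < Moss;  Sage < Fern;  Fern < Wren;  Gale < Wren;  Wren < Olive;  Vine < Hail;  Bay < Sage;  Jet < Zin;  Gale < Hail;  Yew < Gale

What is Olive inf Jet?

Hail

Common lower bounds of {Olive, Jet}: Bay, Gale, Hail, Sage, Vine, Yew.
The greatest among these is Hail.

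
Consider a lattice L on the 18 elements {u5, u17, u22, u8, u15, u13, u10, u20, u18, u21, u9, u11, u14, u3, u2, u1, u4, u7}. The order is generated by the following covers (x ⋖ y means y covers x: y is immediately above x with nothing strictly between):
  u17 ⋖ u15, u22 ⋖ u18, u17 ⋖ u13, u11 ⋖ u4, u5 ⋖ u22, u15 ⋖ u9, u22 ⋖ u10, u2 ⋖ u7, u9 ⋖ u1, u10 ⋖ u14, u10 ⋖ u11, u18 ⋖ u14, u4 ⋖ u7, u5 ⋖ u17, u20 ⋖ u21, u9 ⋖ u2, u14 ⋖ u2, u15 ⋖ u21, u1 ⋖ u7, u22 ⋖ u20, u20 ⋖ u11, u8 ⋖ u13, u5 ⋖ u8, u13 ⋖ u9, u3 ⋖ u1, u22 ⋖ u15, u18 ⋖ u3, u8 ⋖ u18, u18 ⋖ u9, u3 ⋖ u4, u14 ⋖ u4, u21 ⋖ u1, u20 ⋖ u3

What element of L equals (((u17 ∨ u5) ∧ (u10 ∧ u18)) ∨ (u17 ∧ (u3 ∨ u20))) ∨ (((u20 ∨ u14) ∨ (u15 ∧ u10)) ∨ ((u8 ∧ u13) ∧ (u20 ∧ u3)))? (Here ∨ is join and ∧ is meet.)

u4

u17 ∨ u5 = u17
u10 ∧ u18 = u22
u17 ∧ u22 = u5
u3 ∨ u20 = u3
u17 ∧ u3 = u5
u5 ∨ u5 = u5
u20 ∨ u14 = u4
u15 ∧ u10 = u22
u4 ∨ u22 = u4
u8 ∧ u13 = u8
u20 ∧ u3 = u20
u8 ∧ u20 = u5
u4 ∨ u5 = u4
u5 ∨ u4 = u4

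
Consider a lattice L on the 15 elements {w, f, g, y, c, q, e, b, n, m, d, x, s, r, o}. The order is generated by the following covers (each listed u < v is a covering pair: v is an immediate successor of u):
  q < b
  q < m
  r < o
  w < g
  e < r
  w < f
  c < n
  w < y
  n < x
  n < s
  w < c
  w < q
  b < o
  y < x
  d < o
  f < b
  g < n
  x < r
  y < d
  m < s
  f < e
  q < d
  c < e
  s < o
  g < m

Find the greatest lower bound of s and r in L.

Common lower bounds of {s, r}: c, g, n, w.
The greatest among these is n.

n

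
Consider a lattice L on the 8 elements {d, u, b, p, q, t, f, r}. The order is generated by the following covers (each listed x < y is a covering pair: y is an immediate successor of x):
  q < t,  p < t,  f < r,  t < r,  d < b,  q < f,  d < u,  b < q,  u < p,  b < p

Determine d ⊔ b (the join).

Common upper bounds of {d, b}: b, f, p, q, r, t.
The least among these is b.

b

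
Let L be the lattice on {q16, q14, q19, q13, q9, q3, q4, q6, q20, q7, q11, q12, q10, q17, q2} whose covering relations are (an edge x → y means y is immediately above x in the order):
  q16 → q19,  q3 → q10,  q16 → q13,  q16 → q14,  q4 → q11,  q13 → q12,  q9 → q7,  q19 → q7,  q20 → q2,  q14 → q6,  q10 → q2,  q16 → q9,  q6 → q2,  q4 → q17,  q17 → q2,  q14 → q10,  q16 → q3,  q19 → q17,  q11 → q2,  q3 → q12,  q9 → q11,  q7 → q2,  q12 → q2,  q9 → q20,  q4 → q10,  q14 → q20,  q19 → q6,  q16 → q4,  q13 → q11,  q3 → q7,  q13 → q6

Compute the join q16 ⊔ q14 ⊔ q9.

Common upper bounds of {q16, q14, q9}: q2, q20.
The least among these is q20.

q20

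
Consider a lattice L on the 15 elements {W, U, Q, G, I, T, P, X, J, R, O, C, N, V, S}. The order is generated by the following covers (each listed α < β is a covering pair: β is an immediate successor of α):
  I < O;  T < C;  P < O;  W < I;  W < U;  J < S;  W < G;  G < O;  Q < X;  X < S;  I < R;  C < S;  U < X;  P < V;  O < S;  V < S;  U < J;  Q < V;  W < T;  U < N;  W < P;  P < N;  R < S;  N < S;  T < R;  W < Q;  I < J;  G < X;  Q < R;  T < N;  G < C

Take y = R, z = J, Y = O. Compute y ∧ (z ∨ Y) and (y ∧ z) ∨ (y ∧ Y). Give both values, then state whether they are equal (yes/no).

z ∨ Y = S, so y ∧ (z ∨ Y) = R ∧ S = R.
y ∧ z = I and y ∧ Y = I, so (y ∧ z) ∨ (y ∧ Y) = I ∨ I = I.
Equal: no.

R; I; no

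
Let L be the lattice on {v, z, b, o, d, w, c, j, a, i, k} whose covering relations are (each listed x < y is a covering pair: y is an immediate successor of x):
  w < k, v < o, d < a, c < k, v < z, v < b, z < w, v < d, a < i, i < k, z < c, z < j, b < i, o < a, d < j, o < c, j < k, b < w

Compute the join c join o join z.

Common upper bounds of {c, o, z}: c, k.
The least among these is c.

c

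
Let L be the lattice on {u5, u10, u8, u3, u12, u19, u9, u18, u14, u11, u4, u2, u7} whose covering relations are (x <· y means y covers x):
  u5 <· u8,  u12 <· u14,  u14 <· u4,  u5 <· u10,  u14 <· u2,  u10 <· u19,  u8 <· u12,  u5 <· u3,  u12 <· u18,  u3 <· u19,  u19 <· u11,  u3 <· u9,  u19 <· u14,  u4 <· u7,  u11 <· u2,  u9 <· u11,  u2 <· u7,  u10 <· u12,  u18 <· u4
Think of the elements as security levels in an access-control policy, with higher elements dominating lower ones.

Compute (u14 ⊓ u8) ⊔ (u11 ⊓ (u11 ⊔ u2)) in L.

u2

u14 ∧ u8 = u8
u11 ∨ u2 = u2
u11 ∧ u2 = u11
u8 ∨ u11 = u2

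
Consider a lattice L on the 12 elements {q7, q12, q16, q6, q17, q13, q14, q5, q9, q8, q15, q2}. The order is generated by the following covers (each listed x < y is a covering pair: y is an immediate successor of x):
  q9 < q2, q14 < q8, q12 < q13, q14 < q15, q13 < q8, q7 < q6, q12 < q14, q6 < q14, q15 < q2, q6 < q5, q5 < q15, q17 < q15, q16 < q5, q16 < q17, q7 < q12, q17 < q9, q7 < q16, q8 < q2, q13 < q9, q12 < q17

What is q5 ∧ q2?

Common lower bounds of {q5, q2}: q16, q5, q6, q7.
The greatest among these is q5.

q5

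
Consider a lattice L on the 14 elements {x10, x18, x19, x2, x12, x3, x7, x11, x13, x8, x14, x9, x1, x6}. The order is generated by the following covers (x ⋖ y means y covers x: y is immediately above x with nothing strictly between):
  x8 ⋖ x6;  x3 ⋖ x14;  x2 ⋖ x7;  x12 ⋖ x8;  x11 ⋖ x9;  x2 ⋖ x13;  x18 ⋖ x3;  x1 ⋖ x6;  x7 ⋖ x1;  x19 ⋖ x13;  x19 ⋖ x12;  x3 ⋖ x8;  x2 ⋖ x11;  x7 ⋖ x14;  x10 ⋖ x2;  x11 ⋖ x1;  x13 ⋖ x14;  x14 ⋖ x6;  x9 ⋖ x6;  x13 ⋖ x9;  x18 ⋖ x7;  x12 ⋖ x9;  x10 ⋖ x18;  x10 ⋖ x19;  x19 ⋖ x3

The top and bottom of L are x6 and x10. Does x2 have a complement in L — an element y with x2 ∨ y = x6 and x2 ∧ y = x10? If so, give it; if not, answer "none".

Need y with x2 ∨ y = x6 and x2 ∧ y = x10.
Checking each element gives: x8.

x8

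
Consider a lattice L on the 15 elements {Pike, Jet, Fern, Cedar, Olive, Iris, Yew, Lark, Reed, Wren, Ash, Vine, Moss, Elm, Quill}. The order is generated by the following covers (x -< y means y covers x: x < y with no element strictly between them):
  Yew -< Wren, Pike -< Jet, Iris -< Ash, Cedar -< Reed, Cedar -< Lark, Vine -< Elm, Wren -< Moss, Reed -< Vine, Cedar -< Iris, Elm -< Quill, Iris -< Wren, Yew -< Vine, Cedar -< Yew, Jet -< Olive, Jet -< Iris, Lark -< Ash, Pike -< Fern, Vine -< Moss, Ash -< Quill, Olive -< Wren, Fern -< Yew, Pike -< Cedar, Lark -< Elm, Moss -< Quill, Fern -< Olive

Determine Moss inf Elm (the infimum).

Vine

Common lower bounds of {Moss, Elm}: Cedar, Fern, Pike, Reed, Vine, Yew.
The greatest among these is Vine.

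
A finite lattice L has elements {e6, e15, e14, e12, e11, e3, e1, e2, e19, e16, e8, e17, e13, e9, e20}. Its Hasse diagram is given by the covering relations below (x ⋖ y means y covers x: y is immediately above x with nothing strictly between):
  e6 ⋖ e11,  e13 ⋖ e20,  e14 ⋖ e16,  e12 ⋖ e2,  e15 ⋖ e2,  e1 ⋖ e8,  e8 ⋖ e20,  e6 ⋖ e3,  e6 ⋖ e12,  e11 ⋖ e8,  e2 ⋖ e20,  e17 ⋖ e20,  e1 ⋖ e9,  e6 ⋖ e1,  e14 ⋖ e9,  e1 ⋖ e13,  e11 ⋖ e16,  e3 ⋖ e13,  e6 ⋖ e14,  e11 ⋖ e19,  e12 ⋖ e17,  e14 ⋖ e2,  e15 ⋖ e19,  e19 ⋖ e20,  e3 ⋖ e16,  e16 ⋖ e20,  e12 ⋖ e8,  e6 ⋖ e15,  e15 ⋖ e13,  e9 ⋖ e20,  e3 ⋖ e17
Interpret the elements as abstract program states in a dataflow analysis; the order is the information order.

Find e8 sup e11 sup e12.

Common upper bounds of {e8, e11, e12}: e20, e8.
The least among these is e8.

e8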